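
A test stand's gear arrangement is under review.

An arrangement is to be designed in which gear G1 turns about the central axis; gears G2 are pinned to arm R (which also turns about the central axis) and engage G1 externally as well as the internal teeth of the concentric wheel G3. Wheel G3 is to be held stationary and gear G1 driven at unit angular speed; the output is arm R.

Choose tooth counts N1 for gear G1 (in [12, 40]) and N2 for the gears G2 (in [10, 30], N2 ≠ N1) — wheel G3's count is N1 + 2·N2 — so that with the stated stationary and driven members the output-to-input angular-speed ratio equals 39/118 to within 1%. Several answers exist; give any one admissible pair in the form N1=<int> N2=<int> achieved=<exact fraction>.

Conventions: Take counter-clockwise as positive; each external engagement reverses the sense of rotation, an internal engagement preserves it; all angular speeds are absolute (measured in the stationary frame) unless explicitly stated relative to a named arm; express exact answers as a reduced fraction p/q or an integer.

topology: planetary set — design target 39/118, arm = carrier (Willis)
Willis with ω_ring = 0: ω_arm/ω_sun = N1/(N1+N3); set equal to 39/118  ⇒  N3/N1 = 1/(39/118) − 1 = 79/39
N3 = N1 + 2·N2  ⇒  N2/N1 = (N3/N1 − 1)/2 = (79/39 − 1)/2 = 20/39
smallest multiple with N1 ≥ 12 and N2 ≥ 10: k = 1  ⇒  N1 = 1·39 = 39, N2 = 1·20 = 20 (N1 ≤ 40, N2 ≤ 30, N2 ≠ N1 ✓), N3 = 39 + 2·20 = 79
check: N1/(N1+N3) with N1 = 39, N3 = 79 gives 39/118; |achieved − target| = 0 ≤ 39/11800 ✓

N1=39 N2=20 achieved=39/118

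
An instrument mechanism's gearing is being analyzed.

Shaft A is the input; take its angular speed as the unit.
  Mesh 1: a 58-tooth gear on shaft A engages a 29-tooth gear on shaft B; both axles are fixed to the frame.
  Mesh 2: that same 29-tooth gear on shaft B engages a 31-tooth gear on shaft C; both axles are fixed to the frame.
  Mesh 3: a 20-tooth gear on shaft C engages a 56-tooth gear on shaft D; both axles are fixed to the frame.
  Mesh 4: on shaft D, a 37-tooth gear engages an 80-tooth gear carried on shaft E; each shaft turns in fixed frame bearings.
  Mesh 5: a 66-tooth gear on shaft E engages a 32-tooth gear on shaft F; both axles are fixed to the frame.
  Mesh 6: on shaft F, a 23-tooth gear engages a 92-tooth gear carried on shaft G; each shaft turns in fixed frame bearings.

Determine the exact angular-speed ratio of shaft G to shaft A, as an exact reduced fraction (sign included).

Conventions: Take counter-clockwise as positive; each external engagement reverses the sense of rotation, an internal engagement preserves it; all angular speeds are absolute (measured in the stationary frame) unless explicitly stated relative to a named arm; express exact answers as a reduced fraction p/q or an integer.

35409/222208

class = fixed-axis compound train [6 meshes; 6 ratios multiply, 6 sense flips]
mesh 1 [58T→29T]: running ratio 2, sense −
mesh 2 [29T→31T]: running ratio 58/31, sense +
mesh 3 [20T→56T]: running ratio 145/217, sense −
mesh 4 [37T→80T]: running ratio 1073/3472, sense +
mesh 5 [66T→32T]: running ratio 35409/55552, sense −
mesh 6 [23T→92T]: running ratio 35409/222208, sense +
ω_out/ω_in = 35409/222208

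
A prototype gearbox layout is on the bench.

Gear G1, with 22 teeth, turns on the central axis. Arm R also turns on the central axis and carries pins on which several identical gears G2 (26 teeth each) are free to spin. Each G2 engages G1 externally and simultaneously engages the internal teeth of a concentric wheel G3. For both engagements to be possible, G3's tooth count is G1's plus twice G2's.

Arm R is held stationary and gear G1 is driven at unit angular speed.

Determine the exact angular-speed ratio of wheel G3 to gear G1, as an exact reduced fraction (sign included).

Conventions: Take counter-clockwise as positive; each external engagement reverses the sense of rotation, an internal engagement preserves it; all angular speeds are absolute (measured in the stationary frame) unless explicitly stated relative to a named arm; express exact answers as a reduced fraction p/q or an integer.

-11/37

topology: planetary set — G1 22T / G2 26T / G3 74T, arm = carrier (Willis)
ring teeth: 22 + 2·26 = 74
22(ω_sun−ω_arm) = −74(ω_ring−ω_arm),  ω_arm = 0, ω_sun = 1
ω_ring = 0 − (22/74)(1−0) = -11/37
ω_out/ω_in = -11/37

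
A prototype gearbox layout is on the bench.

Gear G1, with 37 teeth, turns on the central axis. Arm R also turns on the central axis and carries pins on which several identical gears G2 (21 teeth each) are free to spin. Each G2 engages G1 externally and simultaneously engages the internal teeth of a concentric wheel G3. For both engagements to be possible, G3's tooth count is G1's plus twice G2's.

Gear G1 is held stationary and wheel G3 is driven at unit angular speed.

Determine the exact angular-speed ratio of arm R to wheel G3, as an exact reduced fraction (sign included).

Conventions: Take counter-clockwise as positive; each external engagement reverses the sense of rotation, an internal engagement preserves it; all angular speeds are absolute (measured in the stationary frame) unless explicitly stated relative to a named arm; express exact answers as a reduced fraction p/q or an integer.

class = planetary set [G3 = 37+2·21 = 79; Willis about the carrier]
ring teeth: 37 + 2·21 = 79
37(ω_sun−ω_arm) = −79(ω_ring−ω_arm),  ω_sun = 0, ω_ring = 1
37(0−ω_arm) = −79(1−ω_arm)  ⇒  116·ω_arm = 79  ⇒  ω_arm = 79/116
ω_out/ω_in = 79/116

79/116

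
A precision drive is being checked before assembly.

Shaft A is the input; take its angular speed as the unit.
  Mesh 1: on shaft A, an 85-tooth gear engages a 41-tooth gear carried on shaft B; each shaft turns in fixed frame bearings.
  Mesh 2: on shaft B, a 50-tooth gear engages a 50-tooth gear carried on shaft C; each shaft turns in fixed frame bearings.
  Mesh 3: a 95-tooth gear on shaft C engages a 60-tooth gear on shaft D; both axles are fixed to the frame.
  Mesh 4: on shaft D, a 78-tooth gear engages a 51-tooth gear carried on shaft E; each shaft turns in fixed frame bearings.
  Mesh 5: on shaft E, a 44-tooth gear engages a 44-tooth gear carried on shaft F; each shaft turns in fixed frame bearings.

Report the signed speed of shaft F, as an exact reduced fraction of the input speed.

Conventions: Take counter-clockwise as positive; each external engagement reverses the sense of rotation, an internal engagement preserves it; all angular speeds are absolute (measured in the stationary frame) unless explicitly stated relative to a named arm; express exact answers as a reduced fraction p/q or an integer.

-1235/246

5-mesh fixed-axis compound train (all bearings frame-fixed)
mesh 1 [85T→41T]: |ω|/ω_in = 1×85/41 = 85/41, sense flips to −
mesh 2 [50T→50T]: |ω|/ω_in = (85/41)×50/50 = 85/41, sense flips to +
mesh 3 [95T→60T]: |ω|/ω_in = (85/41)×95/60 = 1615/492, sense flips to −
mesh 4 [78T→51T]: |ω|/ω_in = (1615/492)×78/51 = 1235/246, sense flips to +
mesh 5 [44T→44T]: |ω|/ω_in = (1235/246)×44/44 = 1235/246, sense flips to −
signed output speed (× input speed) = -1235/246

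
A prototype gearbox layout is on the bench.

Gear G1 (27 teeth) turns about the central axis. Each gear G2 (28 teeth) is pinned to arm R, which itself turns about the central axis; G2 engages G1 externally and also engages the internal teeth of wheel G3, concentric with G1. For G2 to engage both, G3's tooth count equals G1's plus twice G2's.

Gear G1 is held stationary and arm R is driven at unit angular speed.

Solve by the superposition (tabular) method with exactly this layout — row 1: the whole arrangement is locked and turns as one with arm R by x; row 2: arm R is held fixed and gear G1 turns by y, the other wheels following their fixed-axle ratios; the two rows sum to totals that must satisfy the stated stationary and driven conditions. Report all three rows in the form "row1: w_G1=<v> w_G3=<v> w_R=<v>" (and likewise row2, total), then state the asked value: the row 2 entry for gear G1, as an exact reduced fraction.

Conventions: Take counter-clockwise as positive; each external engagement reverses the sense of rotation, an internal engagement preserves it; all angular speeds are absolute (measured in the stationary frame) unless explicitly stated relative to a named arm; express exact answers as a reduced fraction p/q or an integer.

row1: w_G1=1 w_G3=1 w_R=1
row2: w_G1=-1 w_G3=27/83 w_R=0
total: w_G1=0 w_G3=110/83 w_R=1
asked value: -1

topology: planetary set — G1 27T / G2 28T / G3 83T, arm = carrier (Willis)
superposition row 1 [locked train]: every member turns x
row 2: sun turns y, ring = −(27/83)·y, arm 0
boundary: total ω_sun = x + y = 0 and total ω_arm = x = 1  ⇒  y = -1, x = 1
row 2 ring = −(27/83)·(-1) = 27/83
totals (row 1 + row 2): sun 1 + (-1) = 0, ring 1 + 27/83 = 110/83, arm 1 + 0 = 1
asked cell (row2, sun) = -1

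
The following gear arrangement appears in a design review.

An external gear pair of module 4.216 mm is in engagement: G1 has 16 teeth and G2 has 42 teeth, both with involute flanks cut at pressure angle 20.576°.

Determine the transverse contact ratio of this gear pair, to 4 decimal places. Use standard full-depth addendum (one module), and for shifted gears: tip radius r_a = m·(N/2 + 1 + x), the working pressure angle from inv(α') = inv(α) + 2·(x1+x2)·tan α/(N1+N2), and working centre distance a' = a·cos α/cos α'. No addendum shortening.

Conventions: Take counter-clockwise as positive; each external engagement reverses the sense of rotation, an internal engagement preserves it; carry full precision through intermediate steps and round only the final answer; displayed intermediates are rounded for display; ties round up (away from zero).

1.5882

class = single-mesh tooth geometry [involute pair 16T × 42T, m = 4.216]
base radii: r_b1 = 31.576384, r_b2 = 82.888008
tip radii: r_a1 = 37.944000, r_a2 = 92.752000
no profile shift: α' = α, a' = a
action lengths: √(r_a1²−r_b1²) = 21.039941, √(r_a2²−r_b2²) = 41.623450
base pitch p_b = π·m·cos α = 12.400017
CR = (21.039941 + 41.623450 − 122.264000·sin 20.57600°)/12.400017 = 1.588205
contact ratio ≈ 1.5882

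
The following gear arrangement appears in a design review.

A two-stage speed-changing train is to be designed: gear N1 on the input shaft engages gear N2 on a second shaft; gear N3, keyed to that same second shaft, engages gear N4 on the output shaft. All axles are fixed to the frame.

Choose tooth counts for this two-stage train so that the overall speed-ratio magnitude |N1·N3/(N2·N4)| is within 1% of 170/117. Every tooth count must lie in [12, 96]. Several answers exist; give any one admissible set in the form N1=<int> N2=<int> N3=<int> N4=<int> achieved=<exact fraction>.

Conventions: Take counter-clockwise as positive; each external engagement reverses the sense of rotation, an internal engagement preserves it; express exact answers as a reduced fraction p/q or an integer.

class = fixed-axis compound train [2-stage, 170/117 wanted]
target = 170/117 in lowest terms: an exact hit needs N1·N3 = k·170 and N2·N4 = k·117 for one integer k, every count in [12, 96]; additionally prefer no 1:1 stage (N1 ≠ N2, N3 ≠ N4)
k = 1: no 1:1-free in-range split of k·170 and k·117 into factor pairs; take k = 2
k = 2: N1·N3 = 340 = 17·20, N2·N4 = 234 = 13·18
achieved = 17·20/(13·18) = 170/117; |achieved − target| = 0 ≤ 17/1170 ✓

N1=17 N2=13 N3=20 N4=18 achieved=170/117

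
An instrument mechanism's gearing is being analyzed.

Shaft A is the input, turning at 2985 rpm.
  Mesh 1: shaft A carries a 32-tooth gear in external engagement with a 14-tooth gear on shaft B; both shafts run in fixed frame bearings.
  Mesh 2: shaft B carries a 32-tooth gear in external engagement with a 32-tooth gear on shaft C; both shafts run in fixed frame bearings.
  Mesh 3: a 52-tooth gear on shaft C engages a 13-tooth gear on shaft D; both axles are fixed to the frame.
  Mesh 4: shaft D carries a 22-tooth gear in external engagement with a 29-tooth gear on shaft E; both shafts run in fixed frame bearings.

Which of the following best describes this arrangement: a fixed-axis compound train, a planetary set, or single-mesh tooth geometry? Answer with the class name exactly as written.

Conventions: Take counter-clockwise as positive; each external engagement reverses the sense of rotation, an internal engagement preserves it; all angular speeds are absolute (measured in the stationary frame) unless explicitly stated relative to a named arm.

class = fixed-axis compound train [4 meshes; 4 ratios multiply, 4 sense flips]
classification: fixed-axis compound train

fixed-axis compound train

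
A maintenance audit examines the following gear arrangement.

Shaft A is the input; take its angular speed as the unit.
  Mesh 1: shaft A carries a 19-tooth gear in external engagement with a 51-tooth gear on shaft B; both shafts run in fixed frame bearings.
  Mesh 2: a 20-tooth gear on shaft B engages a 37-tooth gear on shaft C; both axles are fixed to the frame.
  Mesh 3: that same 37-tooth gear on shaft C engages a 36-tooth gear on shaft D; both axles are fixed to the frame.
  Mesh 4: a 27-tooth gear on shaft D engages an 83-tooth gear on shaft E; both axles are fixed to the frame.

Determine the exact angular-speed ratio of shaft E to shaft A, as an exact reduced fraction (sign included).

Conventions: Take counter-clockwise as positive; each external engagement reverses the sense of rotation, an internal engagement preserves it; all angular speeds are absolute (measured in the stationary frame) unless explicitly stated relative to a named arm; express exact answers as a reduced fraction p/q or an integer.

95/1411

class = fixed-axis compound train [4 meshes; 4 ratios multiply, 4 sense flips]
mesh 1 [19T→51T]: running ratio 19/51, sense −
mesh 2 [20T→37T]: running ratio 380/1887, sense +
mesh 3 [37T→36T]: running ratio 95/459, sense −
mesh 4 [27T→83T]: running ratio 95/1411, sense +
ω_out/ω_in = 95/1411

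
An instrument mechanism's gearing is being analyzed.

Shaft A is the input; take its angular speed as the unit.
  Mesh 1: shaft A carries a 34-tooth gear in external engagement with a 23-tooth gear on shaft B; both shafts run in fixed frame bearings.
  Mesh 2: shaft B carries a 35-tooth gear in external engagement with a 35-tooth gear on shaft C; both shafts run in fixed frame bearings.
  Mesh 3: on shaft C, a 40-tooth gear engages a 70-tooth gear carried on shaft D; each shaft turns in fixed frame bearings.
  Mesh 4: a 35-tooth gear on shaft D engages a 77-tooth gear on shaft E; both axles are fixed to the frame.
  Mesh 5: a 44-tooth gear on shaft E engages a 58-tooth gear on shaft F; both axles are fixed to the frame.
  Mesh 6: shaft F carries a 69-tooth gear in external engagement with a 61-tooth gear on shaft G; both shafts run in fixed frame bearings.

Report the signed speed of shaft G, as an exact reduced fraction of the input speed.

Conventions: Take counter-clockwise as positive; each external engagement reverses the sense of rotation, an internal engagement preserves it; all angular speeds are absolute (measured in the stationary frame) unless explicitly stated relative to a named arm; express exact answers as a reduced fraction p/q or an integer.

6-mesh fixed-axis compound train (all bearings frame-fixed)
mesh 1 [34T→23T]: |ω|/ω_in = 1×34/23 = 34/23, sense flips to −
mesh 2 [35T→35T]: |ω|/ω_in = (34/23)×35/35 = 34/23, sense flips to +
mesh 3 [40T→70T]: |ω|/ω_in = (34/23)×40/70 = 136/161, sense flips to −
mesh 4 [35T→77T]: |ω|/ω_in = (136/161)×35/77 = 680/1771, sense flips to +
mesh 5 [44T→58T]: |ω|/ω_in = (680/1771)×44/58 = 1360/4669, sense flips to −
mesh 6 [69T→61T]: |ω|/ω_in = (1360/4669)×69/61 = 4080/12383, sense flips to +
signed output speed (× input speed) = 4080/12383

4080/12383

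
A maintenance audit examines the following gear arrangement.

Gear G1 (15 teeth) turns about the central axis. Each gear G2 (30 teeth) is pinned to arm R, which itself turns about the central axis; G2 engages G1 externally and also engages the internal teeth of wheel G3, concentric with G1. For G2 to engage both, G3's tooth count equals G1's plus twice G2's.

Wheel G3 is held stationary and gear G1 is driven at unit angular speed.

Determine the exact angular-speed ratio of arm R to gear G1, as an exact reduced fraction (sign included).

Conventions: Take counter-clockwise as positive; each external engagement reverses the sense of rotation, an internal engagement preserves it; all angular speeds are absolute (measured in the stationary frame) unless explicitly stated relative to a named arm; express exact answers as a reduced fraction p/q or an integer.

1/6

planetary set (15T centre, 30T on arm, 75T internal) — Willis relation
ring teeth: 15 + 2·30 = 75
15(ω_sun−ω_arm) = −75(ω_ring−ω_arm),  ω_ring = 0, ω_sun = 1
15(1−ω_arm) = −75(0−ω_arm)  ⇒  90·ω_arm = 15  ⇒  ω_arm = 1/6
ω_out/ω_in = 1/6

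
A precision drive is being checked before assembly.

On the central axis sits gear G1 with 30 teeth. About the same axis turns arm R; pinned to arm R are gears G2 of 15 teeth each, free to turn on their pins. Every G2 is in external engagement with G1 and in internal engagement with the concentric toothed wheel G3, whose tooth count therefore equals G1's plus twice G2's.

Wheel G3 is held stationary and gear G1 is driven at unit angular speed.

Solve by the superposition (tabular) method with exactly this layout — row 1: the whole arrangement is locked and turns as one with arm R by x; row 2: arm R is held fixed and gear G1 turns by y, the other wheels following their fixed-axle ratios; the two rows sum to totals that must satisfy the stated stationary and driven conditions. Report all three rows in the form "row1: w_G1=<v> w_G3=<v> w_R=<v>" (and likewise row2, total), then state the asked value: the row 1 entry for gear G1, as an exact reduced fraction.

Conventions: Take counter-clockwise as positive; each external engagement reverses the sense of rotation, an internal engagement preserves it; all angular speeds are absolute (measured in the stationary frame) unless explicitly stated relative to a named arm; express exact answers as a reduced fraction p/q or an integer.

topology: planetary set — G1 30T / G2 15T / G3 60T, arm = carrier (Willis)
row 1: whole set turns with the arm by x
row 2 — arm fixed, fixed-axis ratios: sun y, ring −(30/60)·y, arm 0
boundary: total ω_ring = x − (30/60)·y = 0 and total ω_sun = x + y = 1  ⇒  y = 2/3, x = 1/3
row 2 ring = −(30/60)·2/3 = -1/3
totals (row 1 + row 2): sun 1/3 + 2/3 = 1, ring 1/3 + (-1/3) = 0, arm 1/3 + 0 = 1/3
asked cell (row1, sun) = 1/3

row1: w_G1=1/3 w_G3=1/3 w_R=1/3
row2: w_G1=2/3 w_G3=-1/3 w_R=0
total: w_G1=1 w_G3=0 w_R=1/3
asked value: 1/3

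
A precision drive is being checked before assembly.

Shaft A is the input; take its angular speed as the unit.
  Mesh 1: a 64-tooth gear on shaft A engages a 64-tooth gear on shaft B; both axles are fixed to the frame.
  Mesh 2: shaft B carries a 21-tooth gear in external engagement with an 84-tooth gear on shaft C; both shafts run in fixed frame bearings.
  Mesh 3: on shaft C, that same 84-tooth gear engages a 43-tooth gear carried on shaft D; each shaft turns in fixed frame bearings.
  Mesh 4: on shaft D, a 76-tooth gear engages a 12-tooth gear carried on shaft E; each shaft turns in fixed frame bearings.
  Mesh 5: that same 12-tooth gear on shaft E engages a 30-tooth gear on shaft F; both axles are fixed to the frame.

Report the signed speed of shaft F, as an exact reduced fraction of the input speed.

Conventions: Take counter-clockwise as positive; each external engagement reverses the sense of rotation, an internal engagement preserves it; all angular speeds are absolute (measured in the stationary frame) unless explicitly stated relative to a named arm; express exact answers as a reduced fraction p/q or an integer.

5-mesh fixed-axis compound train (all bearings frame-fixed)
mesh 1 [64T→64T]: |ω|/ω_in = 1×64/64 = 1, sense flips to −
mesh 2 [21T→84T]: |ω|/ω_in = 1×21/84 = 1/4, sense flips to +
mesh 3 [84T→43T]: |ω|/ω_in = (1/4)×84/43 = 21/43, sense flips to −
mesh 4 [76T→12T]: |ω|/ω_in = (21/43)×76/12 = 133/43, sense flips to +
mesh 5 [12T→30T]: |ω|/ω_in = (133/43)×12/30 = 266/215, sense flips to −
signed output speed (× input speed) = -266/215

-266/215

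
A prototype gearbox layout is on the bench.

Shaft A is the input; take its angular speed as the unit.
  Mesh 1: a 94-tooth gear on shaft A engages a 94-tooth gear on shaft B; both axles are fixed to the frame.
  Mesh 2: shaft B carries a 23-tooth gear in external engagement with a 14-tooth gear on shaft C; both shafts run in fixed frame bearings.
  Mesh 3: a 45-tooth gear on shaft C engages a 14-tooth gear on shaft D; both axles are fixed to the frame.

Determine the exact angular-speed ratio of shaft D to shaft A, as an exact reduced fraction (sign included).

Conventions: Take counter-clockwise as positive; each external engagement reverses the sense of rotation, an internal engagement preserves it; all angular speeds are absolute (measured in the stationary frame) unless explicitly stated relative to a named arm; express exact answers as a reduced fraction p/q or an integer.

class = fixed-axis compound train [3 meshes; 3 ratios multiply, 3 sense flips]
mesh 1 [94T→94T]: running ratio 1, sense −
mesh 2 [23T→14T]: running ratio 23/14, sense +
mesh 3 [45T→14T]: running ratio 1035/196, sense −
ω_out/ω_in = -1035/196

-1035/196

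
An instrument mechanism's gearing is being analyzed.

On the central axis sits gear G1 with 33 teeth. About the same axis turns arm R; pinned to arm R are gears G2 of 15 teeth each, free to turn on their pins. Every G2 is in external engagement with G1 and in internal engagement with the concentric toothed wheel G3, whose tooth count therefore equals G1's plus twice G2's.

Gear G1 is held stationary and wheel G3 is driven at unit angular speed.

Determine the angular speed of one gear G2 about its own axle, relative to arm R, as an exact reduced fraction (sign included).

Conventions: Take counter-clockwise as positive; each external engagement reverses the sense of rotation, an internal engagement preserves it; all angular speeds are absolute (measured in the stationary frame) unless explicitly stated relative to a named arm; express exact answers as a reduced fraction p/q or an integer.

231/160

recognized (axles ride arm R): planetary set, 33/15/63 teeth
ring teeth: 33 + 2·15 = 63
33(ω_sun−ω_arm) = −63(ω_ring−ω_arm),  ω_sun = 0, ω_ring = 1
33(0−ω_arm) = −63(1−ω_arm)  ⇒  96·ω_arm = 63  ⇒  ω_arm = 21/32
sun–planet mesh: 33·(0−21/32) = −15·(ω_p−ω_arm)  ⇒  ω_p−ω_arm = 231/160
exact speed ratio = 231/160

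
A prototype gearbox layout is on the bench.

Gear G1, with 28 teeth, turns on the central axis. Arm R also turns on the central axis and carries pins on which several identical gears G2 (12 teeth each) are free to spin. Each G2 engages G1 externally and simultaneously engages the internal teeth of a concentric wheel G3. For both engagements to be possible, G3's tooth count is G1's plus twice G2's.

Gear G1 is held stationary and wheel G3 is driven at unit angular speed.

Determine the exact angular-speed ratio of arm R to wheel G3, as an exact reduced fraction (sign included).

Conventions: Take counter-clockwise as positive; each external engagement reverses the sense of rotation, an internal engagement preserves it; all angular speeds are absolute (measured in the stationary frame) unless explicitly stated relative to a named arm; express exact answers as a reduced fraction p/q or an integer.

13/20

planetary set (28T centre, 12T on arm, 52T internal) — Willis relation
ring teeth: 28 + 2·12 = 52
28(ω_sun−ω_arm) = −52(ω_ring−ω_arm),  ω_sun = 0, ω_ring = 1
28(0−ω_arm) = −52(1−ω_arm)  ⇒  80·ω_arm = 52  ⇒  ω_arm = 13/20
ω_out/ω_in = 13/20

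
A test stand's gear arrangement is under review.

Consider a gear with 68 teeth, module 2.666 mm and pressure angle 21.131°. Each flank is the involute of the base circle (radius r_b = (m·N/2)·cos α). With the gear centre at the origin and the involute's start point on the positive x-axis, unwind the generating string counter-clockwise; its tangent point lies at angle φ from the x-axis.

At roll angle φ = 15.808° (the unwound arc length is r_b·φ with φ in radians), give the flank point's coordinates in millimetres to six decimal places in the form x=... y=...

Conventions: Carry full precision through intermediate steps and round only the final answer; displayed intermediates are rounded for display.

x=87.705997 y=0.587409

recognized (one wheel, involute flank): single-mesh tooth geometry, m = 2.666, N = 68
pitch radius r_p = m·N/2 = 2.666·68/2 = 90.644000
base radius r_b = r_p·cos α = 90.644000·cos 21.131° = 84.548972
roll angle φ = 15.808° = 0.27590165 rad
x = r_b·(cos φ + φ·sin φ) = 87.705997
y = r_b·(sin φ − φ·cos φ) = 0.587409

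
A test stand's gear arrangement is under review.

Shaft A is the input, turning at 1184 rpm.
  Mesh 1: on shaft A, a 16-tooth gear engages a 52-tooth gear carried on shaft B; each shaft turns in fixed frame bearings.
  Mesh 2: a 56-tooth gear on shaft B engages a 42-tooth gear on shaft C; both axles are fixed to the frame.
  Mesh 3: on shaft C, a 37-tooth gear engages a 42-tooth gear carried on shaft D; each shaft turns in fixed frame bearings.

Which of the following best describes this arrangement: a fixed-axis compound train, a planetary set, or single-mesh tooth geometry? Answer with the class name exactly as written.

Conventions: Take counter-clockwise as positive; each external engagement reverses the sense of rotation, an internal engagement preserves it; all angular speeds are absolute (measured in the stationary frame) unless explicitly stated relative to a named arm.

recognized (4 fixed axles, 3 meshes): fixed-axis compound train
classification: fixed-axis compound train

fixed-axis compound train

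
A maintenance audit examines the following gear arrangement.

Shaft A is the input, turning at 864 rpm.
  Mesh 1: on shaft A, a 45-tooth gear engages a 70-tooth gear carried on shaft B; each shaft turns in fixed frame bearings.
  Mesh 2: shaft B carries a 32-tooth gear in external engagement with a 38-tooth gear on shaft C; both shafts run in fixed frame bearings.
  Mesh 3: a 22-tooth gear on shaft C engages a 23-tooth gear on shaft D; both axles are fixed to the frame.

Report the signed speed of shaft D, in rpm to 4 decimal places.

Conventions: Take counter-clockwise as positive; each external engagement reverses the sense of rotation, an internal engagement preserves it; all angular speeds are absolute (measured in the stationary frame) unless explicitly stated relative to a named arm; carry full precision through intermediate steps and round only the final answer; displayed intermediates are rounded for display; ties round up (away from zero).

-447.3933 rpm

class = fixed-axis compound train [3 meshes; 3 ratios multiply, 3 sense flips]
mesh 1 [45T→70T]: ω = 864.0000×45/70 = 555.4286 rpm, sense flips to −
mesh 2 [32T→38T]: ω = 555.4286×32/38 = 467.7293 rpm, sense flips to +
mesh 3 [22T→23T]: ω = 467.7293×22/23 = 447.3933 rpm, sense flips to −
signed output speed = -447.3933 rpm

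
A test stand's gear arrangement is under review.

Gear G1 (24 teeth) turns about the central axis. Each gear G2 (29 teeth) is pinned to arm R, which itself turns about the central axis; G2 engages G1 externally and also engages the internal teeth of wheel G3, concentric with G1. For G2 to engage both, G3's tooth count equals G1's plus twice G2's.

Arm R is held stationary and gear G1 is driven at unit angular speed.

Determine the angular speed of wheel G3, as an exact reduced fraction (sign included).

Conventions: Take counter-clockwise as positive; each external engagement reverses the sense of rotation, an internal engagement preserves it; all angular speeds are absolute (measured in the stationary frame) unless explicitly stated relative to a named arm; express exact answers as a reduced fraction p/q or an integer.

-12/41

topology: planetary set — G1 24T / G2 29T / G3 82T, arm = carrier (Willis)
ring teeth: 24 + 2·29 = 82
24(ω_sun−ω_arm) = −82(ω_ring−ω_arm),  ω_arm = 0, ω_sun = 1
ω_ring = 0 − (24/82)(1−0) = -12/41
exact speed ratio = -12/41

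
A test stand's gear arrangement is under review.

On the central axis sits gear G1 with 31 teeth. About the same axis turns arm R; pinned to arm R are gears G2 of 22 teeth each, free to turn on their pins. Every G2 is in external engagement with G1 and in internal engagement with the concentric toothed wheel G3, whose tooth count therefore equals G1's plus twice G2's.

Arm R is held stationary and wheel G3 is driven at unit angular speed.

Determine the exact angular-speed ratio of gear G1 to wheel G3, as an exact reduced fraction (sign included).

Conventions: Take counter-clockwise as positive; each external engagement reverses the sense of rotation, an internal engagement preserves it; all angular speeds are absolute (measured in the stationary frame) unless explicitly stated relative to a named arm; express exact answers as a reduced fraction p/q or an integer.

-75/31

topology: planetary set — G1 31T / G2 22T / G3 75T, arm = carrier (Willis)
ring teeth: 31 + 2·22 = 75
31(ω_sun−ω_arm) = −75(ω_ring−ω_arm),  ω_arm = 0, ω_ring = 1
ω_sun = 0 − (75/31)(1−0) = -75/31
ω_out/ω_in = -75/31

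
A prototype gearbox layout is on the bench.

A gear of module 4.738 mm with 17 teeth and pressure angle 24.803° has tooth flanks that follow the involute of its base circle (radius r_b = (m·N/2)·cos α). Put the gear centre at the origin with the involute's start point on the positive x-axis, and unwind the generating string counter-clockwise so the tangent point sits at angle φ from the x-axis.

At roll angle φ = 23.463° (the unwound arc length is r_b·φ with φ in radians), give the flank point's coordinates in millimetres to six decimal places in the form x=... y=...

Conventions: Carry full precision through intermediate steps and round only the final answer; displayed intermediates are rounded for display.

x=39.496032 y=0.822894

class = single-mesh tooth geometry [base-circle involute, m = 4.738, 17T]
pitch radius r_p = m·N/2 = 4.738·17/2 = 40.273000
base radius r_b = r_p·cos α = 40.273000·cos 24.803° = 36.558038
roll angle φ = 23.463° = 0.40950660 rad
x = r_b·(cos φ + φ·sin φ) = 39.496032
y = r_b·(sin φ − φ·cos φ) = 0.822894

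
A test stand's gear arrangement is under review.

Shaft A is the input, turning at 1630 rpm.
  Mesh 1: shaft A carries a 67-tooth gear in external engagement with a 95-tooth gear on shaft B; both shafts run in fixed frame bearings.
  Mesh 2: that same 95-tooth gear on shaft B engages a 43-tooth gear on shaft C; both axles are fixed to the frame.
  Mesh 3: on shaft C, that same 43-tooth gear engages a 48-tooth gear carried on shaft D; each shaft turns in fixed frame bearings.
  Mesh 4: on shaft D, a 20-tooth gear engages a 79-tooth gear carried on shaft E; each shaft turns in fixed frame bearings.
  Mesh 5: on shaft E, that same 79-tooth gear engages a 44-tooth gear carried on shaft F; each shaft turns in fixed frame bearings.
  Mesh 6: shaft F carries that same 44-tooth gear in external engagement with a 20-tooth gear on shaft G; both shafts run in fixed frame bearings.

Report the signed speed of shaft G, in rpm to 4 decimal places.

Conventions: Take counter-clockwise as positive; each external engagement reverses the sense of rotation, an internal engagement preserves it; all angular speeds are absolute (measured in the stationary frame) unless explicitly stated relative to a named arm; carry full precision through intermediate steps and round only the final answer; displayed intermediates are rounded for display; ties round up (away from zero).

6-mesh fixed-axis compound train (all bearings frame-fixed)
mesh 1 [67T→95T]: ω = 1630.0000×67/95 = 1149.5789 rpm, sense flips to −
mesh 2 [95T→43T]: ω = 1149.5789×95/43 = 2539.7674 rpm, sense flips to +
mesh 3 [43T→48T]: ω = 2539.7674×43/48 = 2275.2083 rpm, sense flips to −
mesh 4 [20T→79T]: ω = 2275.2083×20/79 = 576.0021 rpm, sense flips to +
mesh 5 [79T→44T]: ω = 576.0021×79/44 = 1034.1856 rpm, sense flips to −
mesh 6 [44T→20T]: ω = 1034.1856×44/20 = 2275.2083 rpm, sense flips to +
signed output speed = +2275.2083 rpm

+2275.2083 rpm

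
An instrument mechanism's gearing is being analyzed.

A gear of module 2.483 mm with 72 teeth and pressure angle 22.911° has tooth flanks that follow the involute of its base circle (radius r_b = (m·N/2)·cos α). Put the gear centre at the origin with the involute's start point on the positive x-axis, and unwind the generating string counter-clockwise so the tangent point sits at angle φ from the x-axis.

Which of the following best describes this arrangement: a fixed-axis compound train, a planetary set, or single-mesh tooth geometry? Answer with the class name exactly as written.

single-mesh involute tooth geometry (72T wheel at module 2.483)
classification: single-mesh tooth geometry

single-mesh tooth geometry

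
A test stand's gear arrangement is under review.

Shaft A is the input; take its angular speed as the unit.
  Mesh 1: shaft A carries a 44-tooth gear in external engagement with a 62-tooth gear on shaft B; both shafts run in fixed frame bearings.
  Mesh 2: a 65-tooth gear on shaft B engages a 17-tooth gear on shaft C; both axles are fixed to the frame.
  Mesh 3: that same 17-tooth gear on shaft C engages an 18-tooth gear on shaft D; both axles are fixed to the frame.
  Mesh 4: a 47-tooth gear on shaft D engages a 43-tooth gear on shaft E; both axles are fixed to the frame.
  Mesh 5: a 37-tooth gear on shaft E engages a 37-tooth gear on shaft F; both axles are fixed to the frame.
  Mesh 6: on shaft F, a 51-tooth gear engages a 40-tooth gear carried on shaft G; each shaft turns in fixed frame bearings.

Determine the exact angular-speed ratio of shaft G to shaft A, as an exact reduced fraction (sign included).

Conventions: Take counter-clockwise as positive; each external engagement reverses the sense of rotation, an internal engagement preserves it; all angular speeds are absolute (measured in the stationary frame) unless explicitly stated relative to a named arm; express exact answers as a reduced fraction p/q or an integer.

class = fixed-axis compound train [6 meshes; 6 ratios multiply, 6 sense flips]
mesh 1 [44T→62T]: running ratio 22/31, sense −
mesh 2 [65T→17T]: running ratio 1430/527, sense +
mesh 3 [17T→18T]: running ratio 715/279, sense −
mesh 4 [47T→43T]: running ratio 33605/11997, sense +
mesh 5 [37T→37T]: running ratio 33605/11997, sense −
mesh 6 [51T→40T]: running ratio 114257/31992, sense +
ω_out/ω_in = 114257/31992

114257/31992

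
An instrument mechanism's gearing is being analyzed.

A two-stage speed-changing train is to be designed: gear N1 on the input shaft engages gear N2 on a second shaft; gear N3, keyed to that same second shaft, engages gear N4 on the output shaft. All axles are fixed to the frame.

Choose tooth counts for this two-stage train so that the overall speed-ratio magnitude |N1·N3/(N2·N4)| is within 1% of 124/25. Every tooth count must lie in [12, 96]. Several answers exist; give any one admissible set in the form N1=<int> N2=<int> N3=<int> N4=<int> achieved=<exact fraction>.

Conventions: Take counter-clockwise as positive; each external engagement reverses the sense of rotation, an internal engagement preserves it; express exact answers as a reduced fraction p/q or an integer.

topology: fixed-axis compound train — 2 stages, target 124/25
target = 124/25 in lowest terms: an exact hit needs N1·N3 = k·124 and N2·N4 = k·25 for one integer k, every count in [12, 96]; additionally prefer no 1:1 stage (N1 ≠ N2, N3 ≠ N4)
k = 1…8: no 1:1-free in-range split of k·124 and k·25 into factor pairs; take k = 9
k = 9: N1·N3 = 1116 = 12·93, N2·N4 = 225 = 15·15
achieved = 12·93/(15·15) = 124/25; |achieved − target| = 0 ≤ 31/625 ✓

N1=12 N2=15 N3=93 N4=15 achieved=124/25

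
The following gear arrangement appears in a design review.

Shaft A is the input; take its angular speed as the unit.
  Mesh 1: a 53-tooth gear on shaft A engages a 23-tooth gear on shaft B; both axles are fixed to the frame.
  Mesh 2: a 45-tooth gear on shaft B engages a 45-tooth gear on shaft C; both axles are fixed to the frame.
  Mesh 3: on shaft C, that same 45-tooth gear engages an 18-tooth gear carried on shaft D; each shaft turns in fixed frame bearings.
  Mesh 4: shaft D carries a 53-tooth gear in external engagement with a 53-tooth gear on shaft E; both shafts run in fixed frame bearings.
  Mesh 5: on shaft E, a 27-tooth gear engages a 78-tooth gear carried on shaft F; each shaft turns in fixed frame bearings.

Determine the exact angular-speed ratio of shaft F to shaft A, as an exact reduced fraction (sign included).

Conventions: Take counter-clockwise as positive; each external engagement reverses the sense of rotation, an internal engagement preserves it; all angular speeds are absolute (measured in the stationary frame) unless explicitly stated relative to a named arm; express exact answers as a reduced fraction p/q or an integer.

-2385/1196

class = fixed-axis compound train [5 meshes; 5 ratios multiply, 5 sense flips]
mesh 1 [53T→23T]: running ratio 53/23, sense −
mesh 2 [45T→45T]: running ratio 53/23, sense +
mesh 3 [45T→18T]: running ratio 265/46, sense −
mesh 4 [53T→53T]: running ratio 265/46, sense +
mesh 5 [27T→78T]: running ratio 2385/1196, sense −
ω_out/ω_in = -2385/1196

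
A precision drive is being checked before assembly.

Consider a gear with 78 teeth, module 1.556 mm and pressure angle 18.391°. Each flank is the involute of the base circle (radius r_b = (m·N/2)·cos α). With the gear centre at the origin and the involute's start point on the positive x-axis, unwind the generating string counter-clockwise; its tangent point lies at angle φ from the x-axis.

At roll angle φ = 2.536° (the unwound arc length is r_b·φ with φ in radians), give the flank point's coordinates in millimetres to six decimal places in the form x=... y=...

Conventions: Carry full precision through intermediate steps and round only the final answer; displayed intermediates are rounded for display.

single-mesh involute tooth geometry (78T wheel at module 1.556)
pitch radius r_p = m·N/2 = 1.556·78/2 = 60.684000
base radius r_b = r_p·cos α = 60.684000·cos 18.391° = 57.584600
roll angle φ = 2.536° = 0.04426155 rad
x = r_b·(cos φ + φ·sin φ) = 57.640979
y = r_b·(sin φ − φ·cos φ) = 0.001664

x=57.640979 y=0.001664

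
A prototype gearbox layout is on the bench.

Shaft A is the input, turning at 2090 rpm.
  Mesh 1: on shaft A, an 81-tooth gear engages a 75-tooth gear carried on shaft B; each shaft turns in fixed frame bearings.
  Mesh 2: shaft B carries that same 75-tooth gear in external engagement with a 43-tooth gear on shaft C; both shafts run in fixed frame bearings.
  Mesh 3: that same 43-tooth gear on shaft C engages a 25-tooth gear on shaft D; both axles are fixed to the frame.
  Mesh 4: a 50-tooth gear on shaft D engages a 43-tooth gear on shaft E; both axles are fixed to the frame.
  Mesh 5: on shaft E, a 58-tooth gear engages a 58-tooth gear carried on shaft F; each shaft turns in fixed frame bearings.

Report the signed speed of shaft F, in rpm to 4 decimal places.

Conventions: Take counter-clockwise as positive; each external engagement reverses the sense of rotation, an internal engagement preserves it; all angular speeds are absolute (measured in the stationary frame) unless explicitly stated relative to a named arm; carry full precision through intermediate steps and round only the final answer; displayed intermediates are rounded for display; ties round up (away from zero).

-7873.9535 rpm

5-mesh fixed-axis compound train (all bearings frame-fixed)
mesh 1 [81T→75T]: ω = 2090.0000×81/75 = 2257.2000 rpm, sense flips to −
mesh 2 [75T→43T]: ω = 2257.2000×75/43 = 3936.9767 rpm, sense flips to +
mesh 3 [43T→25T]: ω = 3936.9767×43/25 = 6771.6000 rpm, sense flips to −
mesh 4 [50T→43T]: ω = 6771.6000×50/43 = 7873.9535 rpm, sense flips to +
mesh 5 [58T→58T]: ω = 7873.9535×58/58 = 7873.9535 rpm, sense flips to −
signed output speed = -7873.9535 rpm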